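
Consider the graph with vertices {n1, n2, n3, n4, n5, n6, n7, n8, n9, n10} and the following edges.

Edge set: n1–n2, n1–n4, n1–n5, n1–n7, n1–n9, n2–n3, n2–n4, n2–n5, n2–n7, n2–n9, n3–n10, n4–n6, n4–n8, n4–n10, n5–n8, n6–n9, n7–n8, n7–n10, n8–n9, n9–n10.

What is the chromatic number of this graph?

3

n1, n2, n5 form a triangle, so at least 3 colors are needed.
3 colors suffice: color red → {n2, n6, n8, n10}; color blue → {n3, n4, n5, n7, n9}; color green → {n1}. Every edge joins two different colors.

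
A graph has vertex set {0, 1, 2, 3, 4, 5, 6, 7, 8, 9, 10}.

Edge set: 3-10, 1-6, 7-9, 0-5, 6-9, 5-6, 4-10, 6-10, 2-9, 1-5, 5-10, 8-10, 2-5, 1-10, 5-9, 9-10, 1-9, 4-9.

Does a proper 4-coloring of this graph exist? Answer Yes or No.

1, 5, 6, 9, 10 are mutually adjacent (a clique of size 5), so at least 5 colors are needed.
So 4 colors are not enough.

No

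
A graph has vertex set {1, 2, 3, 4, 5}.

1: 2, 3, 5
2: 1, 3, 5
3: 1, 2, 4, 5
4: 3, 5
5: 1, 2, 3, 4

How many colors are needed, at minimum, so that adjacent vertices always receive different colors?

1, 2, 3, 5 form a clique, so at least 4 colors are needed.
One proper 4-coloring: 1=green, 2=yellow, 3=red, 4=green, 5=blue. No two adjacent vertices share a color.

4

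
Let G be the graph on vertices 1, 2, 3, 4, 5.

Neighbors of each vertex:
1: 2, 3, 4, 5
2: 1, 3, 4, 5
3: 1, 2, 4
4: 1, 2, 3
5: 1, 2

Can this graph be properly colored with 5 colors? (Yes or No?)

Yes

The chromatic number is 4. 1, 2, 3, 4 are pairwise adjacent (a clique of size 4), so at least 4 colors are needed.
4 colors suffice: color a → {2}; color b → {1}; color c → {3, 5}; color d → {4}.
Since 5 ≥ 4, a proper 5-coloring certainly exists.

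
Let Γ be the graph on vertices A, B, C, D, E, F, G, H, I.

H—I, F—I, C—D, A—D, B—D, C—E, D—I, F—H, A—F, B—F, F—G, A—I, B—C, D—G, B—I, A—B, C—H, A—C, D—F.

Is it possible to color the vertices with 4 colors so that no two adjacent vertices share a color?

No

A, B, D, F, I form a clique, so at least 5 colors are needed.
So 4 colors are not enough.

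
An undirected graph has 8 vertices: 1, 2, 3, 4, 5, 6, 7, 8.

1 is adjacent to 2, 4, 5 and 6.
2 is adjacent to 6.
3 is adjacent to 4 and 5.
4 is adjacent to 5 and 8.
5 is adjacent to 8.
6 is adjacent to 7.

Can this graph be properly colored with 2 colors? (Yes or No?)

1, 2, 6 form a triangle, so at least 3 colors are needed.
So 2 colors are not enough.

No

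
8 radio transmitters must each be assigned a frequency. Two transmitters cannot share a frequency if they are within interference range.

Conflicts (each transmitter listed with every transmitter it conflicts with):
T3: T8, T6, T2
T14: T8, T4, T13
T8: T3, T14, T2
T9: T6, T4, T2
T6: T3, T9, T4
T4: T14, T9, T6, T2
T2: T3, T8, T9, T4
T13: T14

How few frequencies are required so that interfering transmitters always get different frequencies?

T9, T6, T4 all conflict with each other, so at least 3 frequencies are needed.
3 frequencies suffice: frequency 1 → {T8, T4, T13}; frequency 2 → {T14, T6, T2}; frequency 3 → {T3, T9}. Every pair that conflicts lands in different frequencies.

3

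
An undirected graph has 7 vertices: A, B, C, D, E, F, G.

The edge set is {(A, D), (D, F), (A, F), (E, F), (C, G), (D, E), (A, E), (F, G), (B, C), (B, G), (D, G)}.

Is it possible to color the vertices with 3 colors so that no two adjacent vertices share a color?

No

A, D, E, F are mutually adjacent (a clique of size 4), so at least 4 colors are needed.
So 3 colors are not enough.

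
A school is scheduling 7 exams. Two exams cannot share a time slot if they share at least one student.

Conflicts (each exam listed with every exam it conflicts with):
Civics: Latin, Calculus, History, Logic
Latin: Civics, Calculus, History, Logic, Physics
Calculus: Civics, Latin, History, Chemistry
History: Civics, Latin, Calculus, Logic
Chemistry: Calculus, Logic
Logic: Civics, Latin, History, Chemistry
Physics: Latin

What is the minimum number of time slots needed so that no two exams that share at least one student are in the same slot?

4

Civics, Latin, Calculus, History are mutually in conflict, so at least 4 time slots are needed.
A valid assignment using 4 time slots: Civics=2, Latin=1, Calculus=3, History=4, Chemistry=1, Logic=3, Physics=2. No two conflicting exams share a time slot.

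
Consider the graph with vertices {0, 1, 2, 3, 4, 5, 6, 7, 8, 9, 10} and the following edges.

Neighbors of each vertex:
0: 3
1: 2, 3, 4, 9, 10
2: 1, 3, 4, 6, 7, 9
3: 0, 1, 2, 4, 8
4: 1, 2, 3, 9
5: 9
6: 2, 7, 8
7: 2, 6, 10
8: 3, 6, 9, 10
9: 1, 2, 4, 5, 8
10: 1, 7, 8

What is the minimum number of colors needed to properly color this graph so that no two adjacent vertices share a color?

4

1, 2, 4, 9 are pairwise adjacent (a clique of size 4), so at least 4 colors are needed.
4 colors suffice: color a → {0, 2, 5, 8}; color b → {1, 7}; color c → {3, 6, 9, 10}; color d → {4}. Each edge has distinct colors on its endpoints.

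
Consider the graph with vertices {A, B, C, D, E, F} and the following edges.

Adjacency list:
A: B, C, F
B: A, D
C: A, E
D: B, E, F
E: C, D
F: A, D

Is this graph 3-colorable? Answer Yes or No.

Yes

The chromatic number is 3. The cycle F-D-E-C-A-F has odd length 5, so it cannot be 2-colored; at least 3 colors are needed.
3 colors suffice: color 1 → {A, D}; color 2 → {B, E, F}; color 3 → {C}.
That is already a proper 3-coloring.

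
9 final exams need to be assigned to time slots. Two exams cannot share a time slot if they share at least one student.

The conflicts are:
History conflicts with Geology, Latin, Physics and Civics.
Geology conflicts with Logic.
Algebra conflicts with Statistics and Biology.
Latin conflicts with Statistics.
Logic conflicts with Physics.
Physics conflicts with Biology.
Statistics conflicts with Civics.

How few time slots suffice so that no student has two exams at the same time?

History and Physics conflict, so at least 2 time slots are needed.
Using 2 time slots: History=1, Geology=2, Algebra=2, Latin=2, Logic=1, Physics=2, Statistics=1, Biology=1, Civics=2. No two conflicting exams share a time slot.

2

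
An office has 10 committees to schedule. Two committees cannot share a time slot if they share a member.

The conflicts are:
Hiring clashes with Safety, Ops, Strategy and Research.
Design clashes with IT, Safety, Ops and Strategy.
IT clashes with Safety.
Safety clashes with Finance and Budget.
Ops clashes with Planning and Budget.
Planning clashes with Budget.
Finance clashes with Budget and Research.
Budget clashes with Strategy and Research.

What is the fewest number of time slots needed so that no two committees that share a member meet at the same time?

Safety, Finance, Budget pairwise conflict, so at least 3 time slots are needed.
3 time slots suffice: Hiring=1, Design=1, IT=3, Safety=2, Ops=2, Planning=3, Finance=3, Budget=1, Strategy=2, Research=2. No two conflicting committees share a time slot.

3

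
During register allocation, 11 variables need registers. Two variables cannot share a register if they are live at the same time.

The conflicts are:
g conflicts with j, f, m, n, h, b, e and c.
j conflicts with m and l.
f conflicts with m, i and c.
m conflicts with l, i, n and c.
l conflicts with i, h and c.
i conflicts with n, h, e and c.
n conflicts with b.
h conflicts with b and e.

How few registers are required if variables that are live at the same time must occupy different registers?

4

g, f, m, c are mutually in conflict, so at least 4 registers are needed.
4 registers suffice: register 1 → {g, i}; register 2 → {m, h}; register 3 → {j, n, e, c}; register 4 → {f, l, b}. Each listed conflict is separated.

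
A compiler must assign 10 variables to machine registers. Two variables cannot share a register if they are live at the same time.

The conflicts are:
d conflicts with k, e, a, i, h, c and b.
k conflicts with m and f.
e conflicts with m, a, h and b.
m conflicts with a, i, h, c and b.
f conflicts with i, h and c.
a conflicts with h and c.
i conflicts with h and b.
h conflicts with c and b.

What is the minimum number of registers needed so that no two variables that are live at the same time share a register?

4

m, a, h, c are mutually in conflict, so at least 4 registers are needed.
4 registers suffice: register 1 → {k, h}; register 2 → {d, m, f}; register 3 → {a, b}; register 4 → {e, i, c}. No two conflicting variables share a register.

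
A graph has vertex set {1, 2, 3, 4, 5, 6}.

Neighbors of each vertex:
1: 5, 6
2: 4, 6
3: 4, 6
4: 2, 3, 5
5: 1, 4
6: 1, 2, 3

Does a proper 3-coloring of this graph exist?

Yes

The chromatic number is 3. The cycle 6-1-5-4-2-6 has odd length 5, so it cannot be 2-colored; at least 3 colors are needed.
3 colors suffice: color red → {4, 6}; color blue → {2, 3, 5}; color green → {1}.
That is already a proper 3-coloring.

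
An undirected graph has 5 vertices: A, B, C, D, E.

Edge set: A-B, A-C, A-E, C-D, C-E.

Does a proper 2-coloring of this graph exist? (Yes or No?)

A, C, E are pairwise adjacent, so at least 3 colors are needed.
So 2 colors are not enough.

No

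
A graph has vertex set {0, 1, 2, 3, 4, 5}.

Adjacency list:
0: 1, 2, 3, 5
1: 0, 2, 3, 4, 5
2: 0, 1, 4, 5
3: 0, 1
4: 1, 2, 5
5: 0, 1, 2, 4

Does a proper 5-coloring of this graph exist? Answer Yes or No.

Yes

The chromatic number is 4. 0, 1, 2, 5 are mutually adjacent (a clique of size 4), so at least 4 colors are needed.
One proper 4-coloring: 0=b, 1=a, 2=d, 3=c, 4=b, 5=c.
Since 5 ≥ 4, a proper 5-coloring certainly exists.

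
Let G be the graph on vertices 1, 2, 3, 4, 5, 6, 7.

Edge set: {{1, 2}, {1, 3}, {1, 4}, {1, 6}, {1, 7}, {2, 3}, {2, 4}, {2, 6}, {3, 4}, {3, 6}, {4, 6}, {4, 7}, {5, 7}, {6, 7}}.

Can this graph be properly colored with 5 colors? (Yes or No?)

Yes

The chromatic number is 5. 1, 2, 3, 4, 6 are mutually adjacent (a clique of size 5), so at least 5 colors are needed.
A valid assignment using 5 colors: 1=c, 2=e, 3=d, 4=a, 5=a, 6=b, 7=d.
That is already a proper 5-coloring.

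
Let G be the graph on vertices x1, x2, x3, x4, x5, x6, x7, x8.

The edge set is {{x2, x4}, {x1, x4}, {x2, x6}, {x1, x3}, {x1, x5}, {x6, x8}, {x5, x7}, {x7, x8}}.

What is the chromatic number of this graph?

The cycle x7-x5-x1-x4-x2-x6-x8-x7 has odd length 7, so it cannot be 2-colored; at least 3 colors are needed.
3 colors suffice: color 1 → {x1, x2, x8}; color 2 → {x3, x4, x6, x7}; color 3 → {x5}. Each edge has distinct colors on its endpoints.

3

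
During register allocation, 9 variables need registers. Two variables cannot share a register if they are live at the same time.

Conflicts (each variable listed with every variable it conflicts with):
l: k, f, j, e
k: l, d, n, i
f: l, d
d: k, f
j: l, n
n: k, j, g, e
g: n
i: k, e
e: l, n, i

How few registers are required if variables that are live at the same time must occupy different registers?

2

k and n conflict, so at least 2 registers are needed.
A valid assignment using 2 registers: l=1, k=2, f=2, d=1, j=2, n=1, g=2, i=1, e=2. Every pair that conflicts lands in different registers.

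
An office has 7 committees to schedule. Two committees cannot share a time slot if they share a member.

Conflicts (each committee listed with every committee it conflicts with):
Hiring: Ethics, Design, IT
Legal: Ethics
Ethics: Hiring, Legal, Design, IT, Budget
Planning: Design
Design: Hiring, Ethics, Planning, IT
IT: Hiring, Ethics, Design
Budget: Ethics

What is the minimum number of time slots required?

Hiring, Ethics, Design, IT all conflict with each other, so at least 4 time slots are needed.
Using 4 time slots: Hiring=3, Legal=2, Ethics=1, Planning=1, Design=2, IT=4, Budget=2. Each listed conflict is separated.

4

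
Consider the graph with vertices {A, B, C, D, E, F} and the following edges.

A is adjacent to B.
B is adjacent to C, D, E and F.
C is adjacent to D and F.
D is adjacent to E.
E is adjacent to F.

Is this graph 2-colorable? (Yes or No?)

B, E, F form a triangle, so at least 3 colors are needed.
So 2 colors are not enough.

No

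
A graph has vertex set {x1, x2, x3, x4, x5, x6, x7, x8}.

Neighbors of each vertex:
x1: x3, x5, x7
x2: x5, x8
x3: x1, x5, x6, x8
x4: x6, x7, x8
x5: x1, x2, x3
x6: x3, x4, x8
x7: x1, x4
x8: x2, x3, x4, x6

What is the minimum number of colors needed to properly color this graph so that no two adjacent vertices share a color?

3

x3, x6, x8 form a triangle, so at least 3 colors are needed.
One proper 3-coloring: x1=2, x2=1, x3=1, x4=1, x5=3, x6=3, x7=3, x8=2. Each edge has distinct colors on its endpoints.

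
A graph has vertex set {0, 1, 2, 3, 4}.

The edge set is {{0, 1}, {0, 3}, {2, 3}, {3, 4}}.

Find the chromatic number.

2

0 and 3 are adjacent, so at least 2 colors are needed.
One proper 2-coloring: 0=blue, 1=red, 2=blue, 3=red, 4=blue. No two adjacent vertices share a color.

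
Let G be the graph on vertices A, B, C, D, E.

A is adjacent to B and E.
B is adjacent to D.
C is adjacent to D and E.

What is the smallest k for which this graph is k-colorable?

3

The cycle E-C-D-B-A-E has odd length 5, so it cannot be 2-colored; at least 3 colors are needed.
One proper 3-coloring: A=green, B=blue, C=blue, D=red, E=red. Each edge has distinct colors on its endpoints.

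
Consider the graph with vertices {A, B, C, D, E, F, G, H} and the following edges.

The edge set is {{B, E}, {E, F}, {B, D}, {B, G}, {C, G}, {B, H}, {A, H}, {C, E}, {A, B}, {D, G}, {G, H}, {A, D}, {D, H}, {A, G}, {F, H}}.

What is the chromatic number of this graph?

A, B, D, G, H form a clique, so at least 5 colors are needed.
One proper 5-coloring: A=5, B=1, C=1, D=4, E=2, F=1, G=3, H=2. Every edge joins two different colors.

5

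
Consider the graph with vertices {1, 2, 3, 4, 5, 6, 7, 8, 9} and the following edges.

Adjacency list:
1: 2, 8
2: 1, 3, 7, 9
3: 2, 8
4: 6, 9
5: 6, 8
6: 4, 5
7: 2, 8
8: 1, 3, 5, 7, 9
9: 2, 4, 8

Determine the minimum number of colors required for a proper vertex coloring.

The cycle 6-4-9-8-5-6 has odd length 5, so it cannot be 2-colored; at least 3 colors are needed.
A valid assignment using 3 colors: 1=b, 2=a, 3=b, 4=c, 5=b, 6=a, 7=b, 8=a, 9=b. Every edge joins two different colors.

3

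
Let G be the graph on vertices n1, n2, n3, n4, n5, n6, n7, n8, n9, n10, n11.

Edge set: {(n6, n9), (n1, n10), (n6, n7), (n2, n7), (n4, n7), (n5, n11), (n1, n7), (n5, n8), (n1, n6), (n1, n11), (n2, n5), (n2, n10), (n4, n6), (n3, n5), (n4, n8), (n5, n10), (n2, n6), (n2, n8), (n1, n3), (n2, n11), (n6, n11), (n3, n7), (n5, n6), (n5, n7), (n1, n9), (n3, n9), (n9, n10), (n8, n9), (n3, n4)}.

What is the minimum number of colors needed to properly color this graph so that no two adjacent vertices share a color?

4

n2, n5, n6, n11 form a clique, so at least 4 colors are needed.
One proper 4-coloring: n1=blue, n2=yellow, n3=red, n4=blue, n5=blue, n6=red, n7=green, n8=red, n9=green, n10=red, n11=green. Every edge joins two different colors.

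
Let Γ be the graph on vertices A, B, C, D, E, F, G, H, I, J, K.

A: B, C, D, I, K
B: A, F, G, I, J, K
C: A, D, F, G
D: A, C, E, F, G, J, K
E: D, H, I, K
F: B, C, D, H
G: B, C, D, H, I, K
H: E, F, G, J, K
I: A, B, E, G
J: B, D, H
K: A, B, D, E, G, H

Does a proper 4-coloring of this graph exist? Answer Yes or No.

The chromatic number is 3. B, G, K are mutually adjacent, so at least 3 colors are needed.
3 colors suffice: color red → {B, D, H}; color blue → {A, E, F, G, J}; color green → {C, I, K}.
Since 4 ≥ 3, a proper 4-coloring certainly exists.

Yes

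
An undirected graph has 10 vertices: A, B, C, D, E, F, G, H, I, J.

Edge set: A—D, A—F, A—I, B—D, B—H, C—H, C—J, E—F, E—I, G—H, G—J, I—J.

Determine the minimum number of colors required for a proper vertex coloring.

The cycle A-D-B-H-C-J-I-A has odd length 7, so it cannot be 2-colored; at least 3 colors are needed.
A valid assignment using 3 colors: A=1, B=2, C=2, D=3, E=1, F=2, G=2, H=1, I=2, J=1. No two adjacent vertices share a color.

3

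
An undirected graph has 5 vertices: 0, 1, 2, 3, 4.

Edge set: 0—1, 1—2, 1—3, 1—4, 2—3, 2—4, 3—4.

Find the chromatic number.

1, 2, 3, 4 are pairwise adjacent (a clique of size 4), so at least 4 colors are needed.
One proper 4-coloring: 0=b, 1=a, 2=c, 3=d, 4=b. Each edge has distinct colors on its endpoints.

4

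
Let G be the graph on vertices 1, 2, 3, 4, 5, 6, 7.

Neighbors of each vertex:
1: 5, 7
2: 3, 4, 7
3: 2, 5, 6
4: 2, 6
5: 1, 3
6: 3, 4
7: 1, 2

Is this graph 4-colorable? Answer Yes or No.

The chromatic number is 3. The cycle 5-3-2-7-1-5 has odd length 5, so it cannot be 2-colored; at least 3 colors are needed.
3 colors suffice: color a → {2, 5, 6}; color b → {1, 3, 4}; color c → {7}.
Since 4 ≥ 3, a proper 4-coloring certainly exists.

Yes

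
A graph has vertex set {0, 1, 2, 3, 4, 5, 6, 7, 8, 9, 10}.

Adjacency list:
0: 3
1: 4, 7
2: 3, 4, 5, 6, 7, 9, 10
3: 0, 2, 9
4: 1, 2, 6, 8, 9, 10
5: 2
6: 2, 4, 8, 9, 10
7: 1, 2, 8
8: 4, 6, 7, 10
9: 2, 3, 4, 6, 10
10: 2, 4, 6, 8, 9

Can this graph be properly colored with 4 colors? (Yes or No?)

2, 4, 6, 9, 10 are mutually adjacent (a clique of size 5), so at least 5 colors are needed.
So 4 colors are not enough.

No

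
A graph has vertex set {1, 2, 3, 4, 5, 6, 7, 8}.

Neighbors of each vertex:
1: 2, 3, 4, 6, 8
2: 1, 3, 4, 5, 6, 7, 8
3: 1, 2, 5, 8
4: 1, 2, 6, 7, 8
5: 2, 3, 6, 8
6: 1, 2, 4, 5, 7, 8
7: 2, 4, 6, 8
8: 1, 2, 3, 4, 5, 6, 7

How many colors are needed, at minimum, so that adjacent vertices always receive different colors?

5

2, 4, 6, 7, 8 form a clique, so at least 5 colors are needed.
5 colors suffice: color a → {2}; color b → {8}; color c → {3, 6}; color d → {4, 5}; color e → {1, 7}. Each edge has distinct colors on its endpoints.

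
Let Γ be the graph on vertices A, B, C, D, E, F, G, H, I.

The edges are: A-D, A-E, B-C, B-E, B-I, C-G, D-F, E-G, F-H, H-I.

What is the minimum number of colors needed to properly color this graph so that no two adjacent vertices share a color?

3

The cycle H-F-D-A-E-B-I-H has odd length 7, so it cannot be 2-colored; at least 3 colors are needed.
3 colors suffice: A=2, B=2, C=1, D=1, E=1, F=2, G=2, H=1, I=3. Each edge has distinct colors on its endpoints.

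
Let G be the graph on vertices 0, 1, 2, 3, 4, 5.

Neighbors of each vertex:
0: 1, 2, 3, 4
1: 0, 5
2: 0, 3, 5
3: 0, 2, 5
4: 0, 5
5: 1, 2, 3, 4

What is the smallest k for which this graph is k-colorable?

0, 2, 3 are mutually adjacent, so at least 3 colors are needed.
3 colors suffice: color a → {0, 5}; color b → {1, 3, 4}; color c → {2}. Every edge joins two different colors.

3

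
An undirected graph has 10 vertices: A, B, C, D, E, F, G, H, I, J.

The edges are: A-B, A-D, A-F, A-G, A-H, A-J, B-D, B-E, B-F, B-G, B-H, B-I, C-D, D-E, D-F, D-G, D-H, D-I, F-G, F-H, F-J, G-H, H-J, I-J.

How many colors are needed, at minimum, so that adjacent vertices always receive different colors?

A, B, D, F, G, H are mutually adjacent (a clique of size 6), so at least 6 colors are needed.
6 colors suffice: color 1 → {D, J}; color 2 → {B, C}; color 3 → {E, F, I}; color 4 → {A}; color 5 → {H}; color 6 → {G}. Every edge joins two different colors.

6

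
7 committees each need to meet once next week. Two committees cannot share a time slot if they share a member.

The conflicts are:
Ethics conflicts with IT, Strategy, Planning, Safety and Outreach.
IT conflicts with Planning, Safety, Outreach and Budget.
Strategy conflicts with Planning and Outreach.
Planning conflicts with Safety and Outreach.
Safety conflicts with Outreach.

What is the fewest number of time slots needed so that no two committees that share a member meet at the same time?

Ethics, IT, Planning, Safety, Outreach pairwise conflict, so at least 5 time slots are needed.
5 time slots suffice: time slot 1 → {Planning, Budget}; time slot 2 → {IT, Strategy}; time slot 3 → {Ethics}; time slot 4 → {Outreach}; time slot 5 → {Safety}. No two conflicting committees share a time slot.

5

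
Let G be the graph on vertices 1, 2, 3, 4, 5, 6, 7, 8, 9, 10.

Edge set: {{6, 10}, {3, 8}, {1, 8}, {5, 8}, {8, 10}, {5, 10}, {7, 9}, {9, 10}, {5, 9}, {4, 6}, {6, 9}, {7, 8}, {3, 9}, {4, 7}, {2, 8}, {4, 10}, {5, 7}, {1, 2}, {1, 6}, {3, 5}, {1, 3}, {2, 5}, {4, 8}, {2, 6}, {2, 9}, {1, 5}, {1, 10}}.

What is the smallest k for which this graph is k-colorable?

1, 3, 5, 8 are mutually adjacent (a clique of size 4), so at least 4 colors are needed.
One proper 4-coloring: 1=c, 2=d, 3=d, 4=c, 5=b, 6=b, 7=d, 8=a, 9=a, 10=d. Every edge joins two different colors.

4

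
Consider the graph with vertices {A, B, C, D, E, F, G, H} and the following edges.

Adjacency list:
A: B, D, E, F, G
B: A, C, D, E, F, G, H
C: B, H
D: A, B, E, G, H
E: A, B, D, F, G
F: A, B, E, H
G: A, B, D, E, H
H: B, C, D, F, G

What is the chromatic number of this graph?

5

A, B, D, E, G are mutually adjacent (a clique of size 5), so at least 5 colors are needed.
A valid assignment using 5 colors: A=yellow, B=red, C=green, D=green, E=blue, F=green, G=purple, H=blue. Each edge has distinct colors on its endpoints.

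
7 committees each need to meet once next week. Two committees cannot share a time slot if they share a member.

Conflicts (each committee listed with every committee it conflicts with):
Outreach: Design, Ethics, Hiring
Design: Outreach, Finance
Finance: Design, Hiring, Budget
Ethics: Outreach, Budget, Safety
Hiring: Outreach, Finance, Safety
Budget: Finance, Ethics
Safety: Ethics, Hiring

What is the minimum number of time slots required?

The cycle Finance-Budget-Ethics-Outreach-Hiring-Finance has odd length 5, so it cannot be 2-colored; at least 3 time slots are needed.
A valid assignment using 3 time slots: Outreach=2, Design=1, Finance=2, Ethics=1, Hiring=1, Budget=3, Safety=2. No two conflicting committees share a time slot.

3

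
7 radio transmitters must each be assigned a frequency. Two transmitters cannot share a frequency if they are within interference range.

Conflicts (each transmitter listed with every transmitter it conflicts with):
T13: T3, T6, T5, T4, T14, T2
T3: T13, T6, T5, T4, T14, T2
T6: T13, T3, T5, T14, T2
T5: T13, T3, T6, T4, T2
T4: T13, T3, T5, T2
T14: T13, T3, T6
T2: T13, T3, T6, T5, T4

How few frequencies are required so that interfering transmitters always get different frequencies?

T13, T3, T6, T5, T2 are mutually in conflict, so at least 5 frequencies are needed.
5 frequencies suffice: T13=2, T3=1, T6=5, T5=3, T4=5, T14=3, T2=4. No two conflicting transmitters share a frequency.

5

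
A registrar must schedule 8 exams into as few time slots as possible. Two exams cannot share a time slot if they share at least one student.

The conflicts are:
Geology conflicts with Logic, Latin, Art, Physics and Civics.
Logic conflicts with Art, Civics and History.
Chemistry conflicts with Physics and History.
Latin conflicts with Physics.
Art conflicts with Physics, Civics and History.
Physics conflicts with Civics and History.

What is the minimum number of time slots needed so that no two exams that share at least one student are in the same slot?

Geology, Logic, Art, Civics all conflict with each other, so at least 4 time slots are needed.
Using 4 time slots: Geology=3, Logic=1, Chemistry=2, Latin=2, Art=2, Physics=1, Civics=4, History=3. Every pair that conflicts lands in different time slots.

4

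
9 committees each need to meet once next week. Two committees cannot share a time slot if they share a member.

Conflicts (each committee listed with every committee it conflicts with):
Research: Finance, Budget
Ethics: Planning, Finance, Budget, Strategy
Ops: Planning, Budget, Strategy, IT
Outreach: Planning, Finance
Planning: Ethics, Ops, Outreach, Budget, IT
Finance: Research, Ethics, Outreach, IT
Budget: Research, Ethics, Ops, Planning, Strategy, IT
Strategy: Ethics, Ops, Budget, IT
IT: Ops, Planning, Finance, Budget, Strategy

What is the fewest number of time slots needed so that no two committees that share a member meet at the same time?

Ops, Planning, Budget, IT are mutually in conflict, so at least 4 time slots are needed.
4 time slots suffice: time slot 1 → {Finance, Budget}; time slot 2 → {Research, Planning, Strategy}; time slot 3 → {Ethics, Outreach, IT}; time slot 4 → {Ops}. Every pair that conflicts lands in different time slots.

4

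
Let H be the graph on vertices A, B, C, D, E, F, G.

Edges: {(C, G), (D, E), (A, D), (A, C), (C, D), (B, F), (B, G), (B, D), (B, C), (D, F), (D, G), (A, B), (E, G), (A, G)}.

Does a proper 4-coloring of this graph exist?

No

A, B, C, D, G are pairwise adjacent (a clique of size 5), so at least 5 colors are needed.
So 4 colors are not enough.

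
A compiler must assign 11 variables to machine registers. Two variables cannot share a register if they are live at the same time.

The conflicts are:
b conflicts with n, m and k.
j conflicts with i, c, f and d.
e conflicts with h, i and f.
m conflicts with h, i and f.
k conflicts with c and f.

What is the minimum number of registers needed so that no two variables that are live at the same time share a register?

2

m and i conflict, so at least 2 registers are needed.
2 registers suffice: register 1 → {n, j, e, m, k}; register 2 → {b, h, i, c, f, d}. Every pair that conflicts lands in different registers.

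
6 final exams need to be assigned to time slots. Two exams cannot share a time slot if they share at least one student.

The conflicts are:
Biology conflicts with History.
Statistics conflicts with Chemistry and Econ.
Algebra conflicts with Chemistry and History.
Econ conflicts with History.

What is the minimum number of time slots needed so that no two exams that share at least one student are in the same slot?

3

The cycle Algebra-Chemistry-Statistics-Econ-History-Algebra has odd length 5, so it cannot be 2-colored; at least 3 time slots are needed.
A valid assignment using 3 time slots: Biology=2, Statistics=1, Algebra=3, Chemistry=2, Econ=2, History=1. No two conflicting exams share a time slot.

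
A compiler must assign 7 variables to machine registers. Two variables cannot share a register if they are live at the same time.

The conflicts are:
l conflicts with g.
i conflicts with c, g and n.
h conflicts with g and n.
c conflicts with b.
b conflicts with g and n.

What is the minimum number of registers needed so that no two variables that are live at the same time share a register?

2

h and n conflict, so at least 2 registers are needed.
A valid assignment using 2 registers: l=2, i=2, h=2, c=1, b=2, g=1, n=1. No two conflicting variables share a register.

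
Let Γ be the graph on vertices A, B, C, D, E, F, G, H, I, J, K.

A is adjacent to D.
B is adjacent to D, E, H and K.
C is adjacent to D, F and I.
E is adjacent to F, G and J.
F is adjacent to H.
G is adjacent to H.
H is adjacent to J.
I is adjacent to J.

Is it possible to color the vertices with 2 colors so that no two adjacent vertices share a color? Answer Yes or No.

The cycle B-E-F-C-D-B has odd length 5, so it cannot be 2-colored; at least 3 colors are needed.
So 2 colors are not enough.

No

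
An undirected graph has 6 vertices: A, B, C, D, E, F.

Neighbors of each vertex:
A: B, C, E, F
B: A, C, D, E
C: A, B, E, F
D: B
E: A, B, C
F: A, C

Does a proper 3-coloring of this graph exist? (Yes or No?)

No

A, B, C, E form a clique, so at least 4 colors are needed.
So 3 colors are not enough.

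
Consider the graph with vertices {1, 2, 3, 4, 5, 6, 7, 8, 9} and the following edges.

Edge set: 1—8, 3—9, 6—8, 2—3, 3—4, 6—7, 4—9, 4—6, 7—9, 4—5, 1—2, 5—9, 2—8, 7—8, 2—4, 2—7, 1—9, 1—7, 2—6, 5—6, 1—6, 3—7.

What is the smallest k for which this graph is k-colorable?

5

1, 2, 6, 7, 8 form a clique, so at least 5 colors are needed.
A valid assignment using 5 colors: 1=d, 2=b, 3=c, 4=a, 5=d, 6=c, 7=a, 8=e, 9=b. Each edge has distinct colors on its endpoints.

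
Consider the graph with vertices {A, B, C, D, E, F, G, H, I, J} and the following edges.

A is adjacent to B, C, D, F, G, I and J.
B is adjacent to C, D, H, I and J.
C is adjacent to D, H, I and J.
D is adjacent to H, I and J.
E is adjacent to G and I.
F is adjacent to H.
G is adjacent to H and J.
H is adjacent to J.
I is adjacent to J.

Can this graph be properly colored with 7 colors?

The chromatic number is 6. A, B, C, D, I, J are mutually adjacent (a clique of size 6), so at least 6 colors are needed.
6 colors suffice: color 1 → {E, F, J}; color 2 → {A, H}; color 3 → {G, I}; color 4 → {C}; color 5 → {D}; color 6 → {B}.
Since 7 ≥ 6, a proper 7-coloring certainly exists.

Yes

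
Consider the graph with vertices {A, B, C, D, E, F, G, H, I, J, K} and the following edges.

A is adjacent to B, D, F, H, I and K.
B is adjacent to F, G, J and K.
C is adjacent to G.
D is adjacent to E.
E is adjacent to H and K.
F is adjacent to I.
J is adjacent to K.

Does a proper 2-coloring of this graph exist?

No

B, J, K are pairwise adjacent, so at least 3 colors are needed.
So 2 colors are not enough.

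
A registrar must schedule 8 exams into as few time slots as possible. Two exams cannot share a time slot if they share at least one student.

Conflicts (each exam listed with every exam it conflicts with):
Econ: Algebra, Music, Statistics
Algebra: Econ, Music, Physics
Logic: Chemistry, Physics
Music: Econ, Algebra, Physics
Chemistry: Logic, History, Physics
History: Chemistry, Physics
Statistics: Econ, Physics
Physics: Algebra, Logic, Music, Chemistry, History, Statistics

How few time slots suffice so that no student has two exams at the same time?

Econ, Algebra, Music are mutually in conflict, so at least 3 time slots are needed.
3 time slots suffice: Econ=1, Algebra=2, Logic=3, Music=3, Chemistry=2, History=3, Statistics=2, Physics=1. Each listed conflict is separated.

3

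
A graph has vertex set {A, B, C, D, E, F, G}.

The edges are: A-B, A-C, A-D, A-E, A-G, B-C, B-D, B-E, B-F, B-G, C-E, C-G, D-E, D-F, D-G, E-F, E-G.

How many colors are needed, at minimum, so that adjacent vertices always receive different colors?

5

A, B, C, E, G are pairwise adjacent (a clique of size 5), so at least 5 colors are needed.
5 colors suffice: color red → {E}; color blue → {B}; color green → {A, F}; color yellow → {C, D}; color purple → {G}. Each edge has distinct colors on its endpoints.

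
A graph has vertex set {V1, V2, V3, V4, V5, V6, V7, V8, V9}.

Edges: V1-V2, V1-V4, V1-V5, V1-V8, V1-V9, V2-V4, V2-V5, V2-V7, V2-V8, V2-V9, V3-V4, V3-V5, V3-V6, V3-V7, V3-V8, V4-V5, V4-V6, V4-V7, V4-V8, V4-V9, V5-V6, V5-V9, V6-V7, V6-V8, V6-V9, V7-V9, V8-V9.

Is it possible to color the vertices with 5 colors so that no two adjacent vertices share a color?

Yes

The chromatic number is 5. V1, V2, V4, V8, V9 form a clique, so at least 5 colors are needed.
5 colors suffice: color 1 → {V4}; color 2 → {V3, V9}; color 3 → {V5, V7, V8}; color 4 → {V2, V6}; color 5 → {V1}.
That is already a proper 5-coloring.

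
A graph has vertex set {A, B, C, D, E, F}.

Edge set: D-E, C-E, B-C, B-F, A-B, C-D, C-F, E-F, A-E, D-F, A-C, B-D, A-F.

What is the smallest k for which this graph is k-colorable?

4

A, C, E, F form a clique, so at least 4 colors are needed.
4 colors suffice: A=green, B=yellow, C=red, D=green, E=yellow, F=blue. Every edge joins two different colors.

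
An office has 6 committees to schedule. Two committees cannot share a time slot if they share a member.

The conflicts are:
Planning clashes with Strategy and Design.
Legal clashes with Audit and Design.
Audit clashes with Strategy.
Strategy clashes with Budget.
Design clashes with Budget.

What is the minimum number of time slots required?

3

The cycle Strategy-Audit-Legal-Design-Budget-Strategy has odd length 5, so it cannot be 2-colored; at least 3 time slots are needed.
Using 3 time slots: Planning=2, Legal=2, Audit=3, Strategy=1, Design=1, Budget=2. No two conflicting committees share a time slot.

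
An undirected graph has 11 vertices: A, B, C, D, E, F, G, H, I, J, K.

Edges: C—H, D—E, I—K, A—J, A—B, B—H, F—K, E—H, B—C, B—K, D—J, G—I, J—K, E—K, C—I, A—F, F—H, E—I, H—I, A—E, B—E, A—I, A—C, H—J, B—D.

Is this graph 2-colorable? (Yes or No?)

No

B, E, K are mutually adjacent, so at least 3 colors are needed.
So 2 colors are not enough.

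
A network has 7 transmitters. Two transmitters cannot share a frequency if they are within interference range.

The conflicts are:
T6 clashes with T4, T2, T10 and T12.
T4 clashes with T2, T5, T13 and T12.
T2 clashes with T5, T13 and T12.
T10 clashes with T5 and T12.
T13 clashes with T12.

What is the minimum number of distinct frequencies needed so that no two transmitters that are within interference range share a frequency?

T6, T4, T2, T12 all conflict with each other, so at least 4 frequencies are needed.
4 frequencies suffice: frequency 1 → {T2, T10}; frequency 2 → {T4}; frequency 3 → {T5, T12}; frequency 4 → {T6, T13}. Every pair that conflicts lands in different frequencies.

4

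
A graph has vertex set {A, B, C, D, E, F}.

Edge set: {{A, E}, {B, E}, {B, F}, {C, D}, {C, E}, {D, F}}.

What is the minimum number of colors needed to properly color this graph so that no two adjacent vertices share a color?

3

The cycle D-F-B-E-C-D has odd length 5, so it cannot be 2-colored; at least 3 colors are needed.
One proper 3-coloring: A=2, B=2, C=2, D=1, E=1, F=3. Each edge has distinct colors on its endpoints.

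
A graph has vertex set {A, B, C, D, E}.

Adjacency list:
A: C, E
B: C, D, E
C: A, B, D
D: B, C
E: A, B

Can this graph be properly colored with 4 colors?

Yes

The chromatic number is 3. B, C, D are pairwise adjacent, so at least 3 colors are needed.
3 colors suffice: color 1 → {C, E}; color 2 → {A, B}; color 3 → {D}.
Since 4 ≥ 3, a proper 4-coloring certainly exists.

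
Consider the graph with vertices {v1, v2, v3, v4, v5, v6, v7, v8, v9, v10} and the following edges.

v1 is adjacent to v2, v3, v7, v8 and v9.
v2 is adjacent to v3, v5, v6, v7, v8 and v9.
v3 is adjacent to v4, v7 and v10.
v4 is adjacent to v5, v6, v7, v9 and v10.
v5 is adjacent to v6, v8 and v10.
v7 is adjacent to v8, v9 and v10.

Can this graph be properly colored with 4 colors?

The chromatic number is 4. v3, v4, v7, v10 are pairwise adjacent (a clique of size 4), so at least 4 colors are needed.
4 colors suffice: v1=4, v2=2, v3=3, v4=2, v5=1, v6=3, v7=1, v8=3, v9=3, v10=4.
That is already a proper 4-coloring.

Yes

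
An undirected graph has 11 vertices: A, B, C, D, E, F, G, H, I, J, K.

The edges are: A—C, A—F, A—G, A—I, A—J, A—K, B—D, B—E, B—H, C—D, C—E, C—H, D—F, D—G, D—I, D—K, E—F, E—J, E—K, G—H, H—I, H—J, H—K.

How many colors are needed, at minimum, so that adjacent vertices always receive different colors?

G and H are adjacent, so at least 2 colors are needed.
2 colors suffice: color red → {A, D, E, H}; color blue → {B, C, F, G, I, J, K}. Every edge joins two different colors.

2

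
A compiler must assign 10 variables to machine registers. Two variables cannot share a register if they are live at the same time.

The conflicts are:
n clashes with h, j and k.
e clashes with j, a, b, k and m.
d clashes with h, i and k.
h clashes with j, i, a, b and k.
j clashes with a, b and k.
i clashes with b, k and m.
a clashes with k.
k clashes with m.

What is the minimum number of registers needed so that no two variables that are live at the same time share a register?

h, j, a, k pairwise conflict, so at least 4 registers are needed.
4 registers suffice: register 1 → {b, k}; register 2 → {e, h}; register 3 → {j, i}; register 4 → {n, d, a, m}. No two conflicting variables share a register.

4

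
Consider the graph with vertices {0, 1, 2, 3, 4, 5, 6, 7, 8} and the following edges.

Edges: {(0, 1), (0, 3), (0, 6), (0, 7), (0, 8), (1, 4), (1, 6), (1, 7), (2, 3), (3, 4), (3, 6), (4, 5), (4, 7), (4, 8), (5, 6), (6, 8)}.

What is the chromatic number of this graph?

3

0, 3, 6 form a triangle, so at least 3 colors are needed.
A valid assignment using 3 colors: 0=b, 1=c, 2=a, 3=c, 4=b, 5=c, 6=a, 7=a, 8=c. Every edge joins two different colors.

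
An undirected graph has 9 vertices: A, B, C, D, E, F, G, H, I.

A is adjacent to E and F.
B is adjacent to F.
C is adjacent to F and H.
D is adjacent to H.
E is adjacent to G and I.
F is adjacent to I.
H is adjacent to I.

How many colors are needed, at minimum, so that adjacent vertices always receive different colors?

2

H and I are adjacent, so at least 2 colors are needed.
A valid assignment using 2 colors: A=2, B=2, C=2, D=2, E=1, F=1, G=2, H=1, I=2. No two adjacent vertices share a color.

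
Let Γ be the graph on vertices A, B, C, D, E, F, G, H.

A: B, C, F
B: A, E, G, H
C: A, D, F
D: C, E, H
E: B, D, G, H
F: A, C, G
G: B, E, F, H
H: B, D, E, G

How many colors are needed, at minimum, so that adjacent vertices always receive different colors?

B, E, G, H are mutually adjacent (a clique of size 4), so at least 4 colors are needed.
4 colors suffice: color 1 → {B, D, F}; color 2 → {A, E}; color 3 → {C, H}; color 4 → {G}. Each edge has distinct colors on its endpoints.

4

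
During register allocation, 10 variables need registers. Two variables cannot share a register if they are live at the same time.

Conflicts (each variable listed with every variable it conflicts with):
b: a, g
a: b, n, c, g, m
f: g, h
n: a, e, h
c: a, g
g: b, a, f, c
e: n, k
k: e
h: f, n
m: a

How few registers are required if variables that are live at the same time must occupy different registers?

a, c, g are mutually in conflict, so at least 3 registers are needed.
A valid assignment using 3 registers: b=3, a=1, f=1, n=2, c=3, g=2, e=1, k=2, h=3, m=2. Each listed conflict is separated.

3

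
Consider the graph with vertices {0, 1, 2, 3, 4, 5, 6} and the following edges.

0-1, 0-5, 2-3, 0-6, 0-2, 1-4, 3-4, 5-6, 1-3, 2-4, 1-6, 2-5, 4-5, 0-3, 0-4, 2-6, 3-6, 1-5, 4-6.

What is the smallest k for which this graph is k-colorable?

5

0, 1, 4, 5, 6 are mutually adjacent (a clique of size 5), so at least 5 colors are needed.
5 colors suffice: color a → {0}; color b → {6}; color c → {4}; color d → {1, 2}; color e → {3, 5}. Every edge joins two different colors.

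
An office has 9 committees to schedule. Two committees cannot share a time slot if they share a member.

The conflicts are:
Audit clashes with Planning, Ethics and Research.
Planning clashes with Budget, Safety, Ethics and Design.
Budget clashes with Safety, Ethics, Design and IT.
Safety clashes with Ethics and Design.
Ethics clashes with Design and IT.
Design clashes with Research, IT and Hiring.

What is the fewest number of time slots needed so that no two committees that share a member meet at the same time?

Planning, Budget, Safety, Ethics, Design pairwise conflict, so at least 5 time slots are needed.
5 time slots suffice: time slot 1 → {Audit, Design}; time slot 2 → {Ethics, Research, Hiring}; time slot 3 → {Planning, IT}; time slot 4 → {Budget}; time slot 5 → {Safety}. Each listed conflict is separated.

5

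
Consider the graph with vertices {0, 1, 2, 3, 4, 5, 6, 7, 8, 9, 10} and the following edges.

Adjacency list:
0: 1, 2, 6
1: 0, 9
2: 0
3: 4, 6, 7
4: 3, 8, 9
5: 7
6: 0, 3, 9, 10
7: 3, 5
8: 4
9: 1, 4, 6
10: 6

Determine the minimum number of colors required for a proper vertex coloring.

2

4 and 9 are adjacent, so at least 2 colors are needed.
A valid assignment using 2 colors: 0=blue, 1=red, 2=red, 3=blue, 4=red, 5=blue, 6=red, 7=red, 8=blue, 9=blue, 10=blue. Each edge has distinct colors on its endpoints.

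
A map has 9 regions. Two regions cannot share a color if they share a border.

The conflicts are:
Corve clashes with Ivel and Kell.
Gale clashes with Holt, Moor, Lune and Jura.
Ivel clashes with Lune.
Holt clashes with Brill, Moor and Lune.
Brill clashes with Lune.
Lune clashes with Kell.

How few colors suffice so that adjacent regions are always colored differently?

3

Holt, Brill, Lune pairwise conflict, so at least 3 colors are needed.
3 colors suffice: color 1 → {Corve, Moor, Lune, Jura}; color 2 → {Ivel, Holt, Kell}; color 3 → {Gale, Brill}. No two conflicting regions share a color.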